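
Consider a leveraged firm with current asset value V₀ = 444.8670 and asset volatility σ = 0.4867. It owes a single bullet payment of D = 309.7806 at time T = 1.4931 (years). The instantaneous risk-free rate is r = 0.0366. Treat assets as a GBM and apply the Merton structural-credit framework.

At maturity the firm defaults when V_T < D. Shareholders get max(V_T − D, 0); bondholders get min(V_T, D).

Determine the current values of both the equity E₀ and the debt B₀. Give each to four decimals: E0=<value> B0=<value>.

E0=181.4767 B0=263.3903

d₁ = [ln(V₀/D) + (r + σ²/2)T] / (σ√T)
   = [ln(444.8670/309.7806) + (0.0366 + 0.5·0.4867²)·1.4931] / (0.4867·√1.4931)
   = [0.361911 + 0.231488] / 0.594711 = 0.997794
d₂ = d₁ − σ√T = 0.997794 − 0.594711 = 0.403083
N(d₁) = 0.840810,  N(d₂) = 0.656557,  e^(−rT) = 0.946819
E₀ = V₀·N(d₁) − D·e^(−rT)·N(d₂)
   = 444.8670·0.840810 − 309.7806·0.946819·0.656557 = 181.476745
B₀ = V₀ − E₀ = 444.8670 − 181.476745 = 263.390255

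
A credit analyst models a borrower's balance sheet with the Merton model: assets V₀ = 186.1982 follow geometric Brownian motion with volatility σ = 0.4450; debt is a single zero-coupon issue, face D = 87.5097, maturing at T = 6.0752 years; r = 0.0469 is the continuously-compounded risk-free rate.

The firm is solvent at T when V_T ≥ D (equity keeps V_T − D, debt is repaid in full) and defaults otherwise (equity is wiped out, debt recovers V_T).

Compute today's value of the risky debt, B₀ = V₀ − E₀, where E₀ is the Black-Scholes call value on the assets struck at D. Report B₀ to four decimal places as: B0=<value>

B0=55.6515

d₁ = [ln(V₀/D) + (r + σ²/2)T] / (σ√T)
   = [ln(186.1982/87.5097) + (0.0469 + 0.5·0.4450²)·6.0752] / (0.4450·√6.0752)
   = [0.755062 + 0.886448] / 1.096832 = 1.496591
d₂ = d₁ − σ√T = 1.496591 − 1.096832 = 0.399759
N(d₁) = 0.932750,  N(d₂) = 0.655333,  e^(−rT) = 0.752069
E₀ = V₀·N(d₁) − D·e^(−rT)·N(d₂)
   = 186.1982·0.932750 − 87.5097·0.752069·0.655333 = 130.546748
B₀ = V₀ − E₀ = 186.1982 − 130.546748 = 55.651452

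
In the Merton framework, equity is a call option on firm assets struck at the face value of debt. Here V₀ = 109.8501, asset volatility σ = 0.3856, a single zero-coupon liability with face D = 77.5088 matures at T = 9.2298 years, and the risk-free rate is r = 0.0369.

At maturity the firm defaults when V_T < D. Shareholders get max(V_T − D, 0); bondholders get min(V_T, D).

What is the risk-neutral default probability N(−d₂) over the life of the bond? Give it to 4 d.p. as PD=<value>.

d₁ = [ln(V₀/D) + (r + σ²/2)T] / (σ√T)
   = [ln(109.8501/77.5088) + (0.0369 + 0.5·0.3856²)·9.2298] / (0.3856·√9.2298)
   = [0.348725 + 1.026757] / 1.171475 = 1.174145
d₂ = d₁ − σ√T = 1.174145 − 1.171475 = 0.002670
risk-neutral PD = N(−d₂) = N(-0.002670) = 0.498935

PD=0.4989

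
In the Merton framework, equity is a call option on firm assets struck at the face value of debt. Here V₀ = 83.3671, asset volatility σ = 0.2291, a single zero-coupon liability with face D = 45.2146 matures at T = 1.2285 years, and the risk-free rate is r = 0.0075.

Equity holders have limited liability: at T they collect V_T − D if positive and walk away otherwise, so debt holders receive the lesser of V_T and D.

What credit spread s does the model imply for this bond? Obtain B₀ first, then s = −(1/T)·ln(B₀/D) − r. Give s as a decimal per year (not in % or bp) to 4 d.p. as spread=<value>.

spread=0.0007

d₁ = [ln(V₀/D) + (r + σ²/2)T] / (σ√T)
   = [ln(83.3671/45.2146) + (0.0075 + 0.5·0.2291²)·1.2285] / (0.2291·√1.2285)
   = [0.611834 + 0.041454] / 0.253929 = 2.572715
d₂ = d₁ − σ√T = 2.572715 − 0.253929 = 2.318786
N(d₁) = 0.994955,  N(d₂) = 0.989797,  e^(−rT) = 0.990829
E₀ = V₀·N(d₁) − D·e^(−rT)·N(d₂)
   = 83.3671·0.994955 − 45.2146·0.990829·0.989797 = 38.603686
B₀ = V₀ − E₀ = 83.3671 − 38.603686 = 44.763414
spread = −(1/T)·ln(B₀/D) − r = −(1/1.2285)·ln(44.763414/45.2146) − 0.0075 = 0.00066353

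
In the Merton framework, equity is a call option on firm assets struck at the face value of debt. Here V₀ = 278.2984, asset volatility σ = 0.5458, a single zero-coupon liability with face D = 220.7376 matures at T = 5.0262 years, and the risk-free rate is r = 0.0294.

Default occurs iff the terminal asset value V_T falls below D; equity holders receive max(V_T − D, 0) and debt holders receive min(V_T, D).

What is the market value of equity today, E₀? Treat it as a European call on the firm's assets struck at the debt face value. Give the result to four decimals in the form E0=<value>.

d₁ = [ln(V₀/D) + (r + σ²/2)T] / (σ√T)
   = [ln(278.2984/220.7376) + (0.0294 + 0.5·0.5458²)·5.0262] / (0.5458·√5.0262)
   = [0.231719 + 0.896417] / 1.223639 = 0.921952
d₂ = d₁ − σ√T = 0.921952 − 1.223639 = -0.301688
N(d₁) = 0.821723,  N(d₂) = 0.381445,  e^(−rT) = 0.862629
E₀ = V₀·N(d₁) − D·e^(−rT)·N(d₂)
   = 278.2984·0.821723 − 220.7376·0.862629·0.381445 = 156.051467

E0=156.0515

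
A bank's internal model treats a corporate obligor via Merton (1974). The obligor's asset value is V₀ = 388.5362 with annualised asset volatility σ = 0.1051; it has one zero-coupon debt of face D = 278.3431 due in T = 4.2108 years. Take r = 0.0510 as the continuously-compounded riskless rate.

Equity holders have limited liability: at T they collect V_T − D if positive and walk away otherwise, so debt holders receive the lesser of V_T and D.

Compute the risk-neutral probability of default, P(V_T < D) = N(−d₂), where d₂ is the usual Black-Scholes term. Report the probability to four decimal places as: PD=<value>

d₁ = [ln(V₀/D) + (r + σ²/2)T] / (σ√T)
   = [ln(388.5362/278.3431) + (0.0510 + 0.5·0.1051²)·4.2108] / (0.1051·√4.2108)
   = [0.333532 + 0.238007] / 0.215668 = 2.650091
d₂ = d₁ − σ√T = 2.650091 − 0.215668 = 2.434423
risk-neutral PD = N(−d₂) = N(-2.434423) = 0.007458

PD=0.0075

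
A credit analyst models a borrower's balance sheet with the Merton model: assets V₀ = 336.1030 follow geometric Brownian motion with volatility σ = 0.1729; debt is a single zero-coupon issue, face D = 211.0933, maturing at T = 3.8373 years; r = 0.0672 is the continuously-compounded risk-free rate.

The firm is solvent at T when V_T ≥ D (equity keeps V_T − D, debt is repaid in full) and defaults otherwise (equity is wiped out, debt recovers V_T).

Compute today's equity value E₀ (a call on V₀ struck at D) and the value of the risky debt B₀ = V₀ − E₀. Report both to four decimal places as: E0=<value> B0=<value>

d₁ = [ln(V₀/D) + (r + σ²/2)T] / (σ√T)
   = [ln(336.1030/211.0933) + (0.0672 + 0.5·0.1729²)·3.8373] / (0.1729·√3.8373)
   = [0.465117 + 0.315223] / 0.338694 = 2.303968
d₂ = d₁ − σ√T = 2.303968 − 0.338694 = 1.965274
N(d₁) = 0.989388,  N(d₂) = 0.975309,  e^(−rT) = 0.772698
E₀ = V₀·N(d₁) − D·e^(−rT)·N(d₂)
   = 336.1030·0.989388 − 211.0933·0.772698·0.975309 = 173.452191
B₀ = V₀ − E₀ = 336.1030 − 173.452191 = 162.650809

E0=173.4522 B0=162.6508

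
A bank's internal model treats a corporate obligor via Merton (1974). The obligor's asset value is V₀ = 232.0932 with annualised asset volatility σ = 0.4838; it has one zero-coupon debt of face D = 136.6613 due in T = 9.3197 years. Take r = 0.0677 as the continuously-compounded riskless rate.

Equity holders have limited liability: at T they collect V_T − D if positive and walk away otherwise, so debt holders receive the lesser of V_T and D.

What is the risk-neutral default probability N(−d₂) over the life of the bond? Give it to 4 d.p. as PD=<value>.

d₁ = [ln(V₀/D) + (r + σ²/2)T] / (σ√T)
   = [ln(232.0932/136.6613) + (0.0677 + 0.5·0.4838²)·9.3197] / (0.4838·√9.3197)
   = [0.529633 + 1.721640] / 1.476954 = 1.524268
d₂ = d₁ − σ√T = 1.524268 − 1.476954 = 0.047314
risk-neutral PD = N(−d₂) = N(-0.047314) = 0.481131

PD=0.4811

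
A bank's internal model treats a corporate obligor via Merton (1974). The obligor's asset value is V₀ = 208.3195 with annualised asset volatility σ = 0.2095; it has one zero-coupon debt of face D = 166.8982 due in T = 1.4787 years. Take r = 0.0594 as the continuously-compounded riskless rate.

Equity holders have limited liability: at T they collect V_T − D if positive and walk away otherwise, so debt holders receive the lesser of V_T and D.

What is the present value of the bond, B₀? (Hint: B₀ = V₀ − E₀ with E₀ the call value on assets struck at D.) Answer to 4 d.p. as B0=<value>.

B0=150.4045

d₁ = [ln(V₀/D) + (r + σ²/2)T] / (σ√T)
   = [ln(208.3195/166.8982) + (0.0594 + 0.5·0.2095²)·1.4787] / (0.2095·√1.4787)
   = [0.221689 + 0.120285] / 0.254756 = 1.342360
d₂ = d₁ − σ√T = 1.342360 − 0.254756 = 1.087604
N(d₁) = 0.910260,  N(d₂) = 0.861615,  e^(−rT) = 0.915912
E₀ = V₀·N(d₁) − D·e^(−rT)·N(d₂)
   = 208.3195·0.910260 − 166.8982·0.915912·0.861615 = 57.914973
B₀ = V₀ − E₀ = 208.3195 − 57.914973 = 150.404527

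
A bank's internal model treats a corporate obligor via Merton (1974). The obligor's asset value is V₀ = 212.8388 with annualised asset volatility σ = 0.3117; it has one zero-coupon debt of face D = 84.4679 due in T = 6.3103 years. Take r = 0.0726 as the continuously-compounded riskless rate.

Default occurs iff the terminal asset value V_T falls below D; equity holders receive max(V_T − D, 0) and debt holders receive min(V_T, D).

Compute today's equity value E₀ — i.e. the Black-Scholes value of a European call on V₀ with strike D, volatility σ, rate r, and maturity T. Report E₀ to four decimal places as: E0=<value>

d₁ = [ln(V₀/D) + (r + σ²/2)T] / (σ√T)
   = [ln(212.8388/84.4679) + (0.0726 + 0.5·0.3117²)·6.3103] / (0.3117·√6.3103)
   = [0.924163 + 0.764672] / 0.783000 = 2.156878
d₂ = d₁ − σ√T = 2.156878 − 0.783000 = 1.373878
N(d₁) = 0.984492,  N(d₂) = 0.915260,  e^(−rT) = 0.632467
E₀ = V₀·N(d₁) − D·e^(−rT)·N(d₂)
   = 212.8388·0.984492 − 84.4679·0.632467·0.915260 = 160.642119

E0=160.6421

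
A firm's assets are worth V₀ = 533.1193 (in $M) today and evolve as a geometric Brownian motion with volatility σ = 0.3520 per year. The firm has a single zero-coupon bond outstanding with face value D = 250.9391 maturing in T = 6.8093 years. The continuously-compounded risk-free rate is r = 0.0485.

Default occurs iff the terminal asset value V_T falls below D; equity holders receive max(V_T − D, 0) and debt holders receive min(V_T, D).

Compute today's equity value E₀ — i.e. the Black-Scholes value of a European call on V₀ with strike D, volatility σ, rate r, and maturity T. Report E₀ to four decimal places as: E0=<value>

E0=368.2754

d₁ = [ln(V₀/D) + (r + σ²/2)T] / (σ√T)
   = [ln(533.1193/250.9391) + (0.0485 + 0.5·0.3520²)·6.8093] / (0.3520·√6.8093)
   = [0.753535 + 0.752101] / 0.918531 = 1.639178
d₂ = d₁ − σ√T = 1.639178 − 0.918531 = 0.720646
N(d₁) = 0.949412,  N(d₂) = 0.764436,  e^(−rT) = 0.718743
E₀ = V₀·N(d₁) − D·e^(−rT)·N(d₂)
   = 533.1193·0.949412 − 250.9391·0.718743·0.764436 = 368.275423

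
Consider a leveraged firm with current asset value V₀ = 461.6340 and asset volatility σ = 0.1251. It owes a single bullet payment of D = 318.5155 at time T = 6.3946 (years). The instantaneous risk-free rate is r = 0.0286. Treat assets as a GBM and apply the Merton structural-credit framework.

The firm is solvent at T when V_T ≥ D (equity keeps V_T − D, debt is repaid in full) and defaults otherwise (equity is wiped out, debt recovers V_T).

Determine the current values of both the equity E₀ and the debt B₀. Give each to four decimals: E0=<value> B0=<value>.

d₁ = [ln(V₀/D) + (r + σ²/2)T] / (σ√T)
   = [ln(461.6340/318.5155) + (0.0286 + 0.5·0.1251²)·6.3946] / (0.1251·√6.3946)
   = [0.371101 + 0.232923] / 0.316347 = 1.909372
d₂ = d₁ − σ√T = 1.909372 − 0.316347 = 1.593025
N(d₁) = 0.971893,  N(d₂) = 0.944423,  e^(−rT) = 0.832863
E₀ = V₀·N(d₁) − D·e^(−rT)·N(d₂)
   = 461.6340·0.971893 − 318.5155·0.832863·0.944423 = 198.122449
B₀ = V₀ − E₀ = 461.6340 − 198.122449 = 263.511551

E0=198.1224 B0=263.5116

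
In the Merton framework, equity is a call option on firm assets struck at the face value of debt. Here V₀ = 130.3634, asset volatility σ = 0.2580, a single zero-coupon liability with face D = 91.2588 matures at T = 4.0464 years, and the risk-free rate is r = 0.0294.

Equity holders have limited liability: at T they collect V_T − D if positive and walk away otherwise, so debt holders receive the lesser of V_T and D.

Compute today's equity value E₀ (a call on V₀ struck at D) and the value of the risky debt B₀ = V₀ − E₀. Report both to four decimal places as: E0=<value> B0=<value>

d₁ = [ln(V₀/D) + (r + σ²/2)T] / (σ√T)
   = [ln(130.3634/91.2588) + (0.0294 + 0.5·0.2580²)·4.0464] / (0.2580·√4.0464)
   = [0.356627 + 0.253636] / 0.518984 = 1.175880
d₂ = d₁ − σ√T = 1.175880 − 0.518984 = 0.656896
N(d₁) = 0.880179,  N(d₂) = 0.744376,  e^(−rT) = 0.887840
E₀ = V₀·N(d₁) − D·e^(−rT)·N(d₂)
   = 130.3634·0.880179 − 91.2588·0.887840·0.744376 = 54.431359
B₀ = V₀ − E₀ = 130.3634 − 54.431359 = 75.932041

E0=54.4314 B0=75.9320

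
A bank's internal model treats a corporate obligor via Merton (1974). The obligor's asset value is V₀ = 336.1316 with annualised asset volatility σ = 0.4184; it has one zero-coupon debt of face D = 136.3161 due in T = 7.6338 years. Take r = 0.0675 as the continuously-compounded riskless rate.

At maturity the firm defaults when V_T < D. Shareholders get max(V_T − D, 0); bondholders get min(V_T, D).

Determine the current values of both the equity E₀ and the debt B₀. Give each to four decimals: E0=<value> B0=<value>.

E0=263.7823 B0=72.3493

d₁ = [ln(V₀/D) + (r + σ²/2)T] / (σ√T)
   = [ln(336.1316/136.3161) + (0.0675 + 0.5·0.4184²)·7.6338] / (0.4184·√7.6338)
   = [0.902526 + 1.183463] / 1.156011 = 1.804471
d₂ = d₁ − σ√T = 1.804471 − 1.156011 = 0.648460
N(d₁) = 0.964421,  N(d₂) = 0.741656,  e^(−rT) = 0.597332
E₀ = V₀·N(d₁) − D·e^(−rT)·N(d₂)
   = 336.1316·0.964421 − 136.3161·0.597332·0.741656 = 263.782342
B₀ = V₀ − E₀ = 336.1316 − 263.782342 = 72.349258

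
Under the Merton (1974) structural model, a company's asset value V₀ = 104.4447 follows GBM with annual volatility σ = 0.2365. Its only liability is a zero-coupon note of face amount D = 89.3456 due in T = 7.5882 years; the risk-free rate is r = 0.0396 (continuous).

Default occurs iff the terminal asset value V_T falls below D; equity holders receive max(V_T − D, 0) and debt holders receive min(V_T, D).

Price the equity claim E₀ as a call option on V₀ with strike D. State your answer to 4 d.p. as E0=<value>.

d₁ = [ln(V₀/D) + (r + σ²/2)T] / (σ√T)
   = [ln(104.4447/89.3456) + (0.0396 + 0.5·0.2365²)·7.5882] / (0.2365·√7.5882)
   = [0.156146 + 0.512705] / 0.651479 = 1.026665
d₂ = d₁ − σ√T = 1.026665 − 0.651479 = 0.375186
N(d₁) = 0.847711,  N(d₂) = 0.646239,  e^(−rT) = 0.740453
E₀ = V₀·N(d₁) − D·e^(−rT)·N(d₂)
   = 104.4447·0.847711 − 89.3456·0.740453·0.646239 = 45.786173

E0=45.7862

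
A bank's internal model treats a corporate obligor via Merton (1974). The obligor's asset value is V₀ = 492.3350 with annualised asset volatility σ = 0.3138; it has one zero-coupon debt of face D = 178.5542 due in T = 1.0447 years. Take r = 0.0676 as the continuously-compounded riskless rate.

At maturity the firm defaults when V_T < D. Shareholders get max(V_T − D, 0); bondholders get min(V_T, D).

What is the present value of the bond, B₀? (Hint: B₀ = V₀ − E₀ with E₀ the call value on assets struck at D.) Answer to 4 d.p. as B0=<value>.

d₁ = [ln(V₀/D) + (r + σ²/2)T] / (σ√T)
   = [ln(492.3350/178.5542) + (0.0676 + 0.5·0.3138²)·1.0447] / (0.3138·√1.0447)
   = [1.014267 + 0.122058] / 0.320737 = 3.542858
d₂ = d₁ − σ√T = 3.542858 − 0.320737 = 3.222122
N(d₁) = 0.999802,  N(d₂) = 0.999364,  e^(−rT) = 0.931814
E₀ = V₀·N(d₁) − D·e^(−rT)·N(d₂)
   = 492.3350·0.999802 − 178.5542·0.931814·0.999364 = 325.964059
B₀ = V₀ − E₀ = 492.3350 − 325.964059 = 166.370941

B0=166.3709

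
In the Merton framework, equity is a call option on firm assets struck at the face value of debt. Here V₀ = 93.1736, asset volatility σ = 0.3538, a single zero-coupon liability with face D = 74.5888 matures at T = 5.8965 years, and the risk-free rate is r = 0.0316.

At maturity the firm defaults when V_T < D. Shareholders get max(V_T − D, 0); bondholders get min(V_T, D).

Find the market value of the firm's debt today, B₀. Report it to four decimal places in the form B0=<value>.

d₁ = [ln(V₀/D) + (r + σ²/2)T] / (σ√T)
   = [ln(93.1736/74.5888) + (0.0316 + 0.5·0.3538²)·5.8965] / (0.3538·√5.8965)
   = [0.222474 + 0.555375] / 0.859122 = 0.905400
d₂ = d₁ − σ√T = 0.905400 − 0.859122 = 0.046277
N(d₁) = 0.817373,  N(d₂) = 0.518455,  e^(−rT) = 0.830000
E₀ = V₀·N(d₁) − D·e^(−rT)·N(d₂)
   = 93.1736·0.817373 − 74.5888·0.830000·0.518455 = 44.060690
B₀ = V₀ − E₀ = 93.1736 − 44.060690 = 49.112910

B0=49.1129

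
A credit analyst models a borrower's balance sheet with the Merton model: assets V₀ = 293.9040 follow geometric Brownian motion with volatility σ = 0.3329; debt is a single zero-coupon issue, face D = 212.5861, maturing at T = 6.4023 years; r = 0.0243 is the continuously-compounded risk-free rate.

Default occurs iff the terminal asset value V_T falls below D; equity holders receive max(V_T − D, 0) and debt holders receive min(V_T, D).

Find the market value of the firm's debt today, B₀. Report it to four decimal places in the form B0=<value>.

d₁ = [ln(V₀/D) + (r + σ²/2)T] / (σ√T)
   = [ln(293.9040/212.5861) + (0.0243 + 0.5·0.3329²)·6.4023] / (0.3329·√6.4023)
   = [0.323906 + 0.510335] / 0.842329 = 0.990398
d₂ = d₁ − σ√T = 0.990398 − 0.842329 = 0.148069
N(d₁) = 0.839010,  N(d₂) = 0.558856,  e^(−rT) = 0.855922
E₀ = V₀·N(d₁) − D·e^(−rT)·N(d₂)
   = 293.9040·0.839010 − 212.5861·0.855922·0.558856 = 144.900644
B₀ = V₀ − E₀ = 293.9040 − 144.900644 = 149.003356

B0=149.0034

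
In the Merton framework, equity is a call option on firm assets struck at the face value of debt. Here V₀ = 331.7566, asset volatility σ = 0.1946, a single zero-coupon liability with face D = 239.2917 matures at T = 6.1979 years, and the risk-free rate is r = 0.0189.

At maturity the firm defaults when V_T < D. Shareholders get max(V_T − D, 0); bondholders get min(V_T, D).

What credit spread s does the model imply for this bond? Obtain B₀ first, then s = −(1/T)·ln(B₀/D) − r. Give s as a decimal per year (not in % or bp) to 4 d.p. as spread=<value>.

spread=0.0096

d₁ = [ln(V₀/D) + (r + σ²/2)T] / (σ√T)
   = [ln(331.7566/239.2917) + (0.0189 + 0.5·0.1946²)·6.1979] / (0.1946·√6.1979)
   = [0.326718 + 0.234495] / 0.484468 = 1.158411
d₂ = d₁ − σ√T = 1.158411 − 0.484468 = 0.673943
N(d₁) = 0.876652,  N(d₂) = 0.749826,  e^(−rT) = 0.889460
E₀ = V₀·N(d₁) − D·e^(−rT)·N(d₂)
   = 331.7566·0.876652 − 239.2917·0.889460·0.749826 = 131.241651
B₀ = V₀ − E₀ = 331.7566 − 131.241651 = 200.514949
spread = −(1/T)·ln(B₀/D) − r = −(1/6.1979)·ln(200.514949/239.2917) − 0.0189 = 0.00962490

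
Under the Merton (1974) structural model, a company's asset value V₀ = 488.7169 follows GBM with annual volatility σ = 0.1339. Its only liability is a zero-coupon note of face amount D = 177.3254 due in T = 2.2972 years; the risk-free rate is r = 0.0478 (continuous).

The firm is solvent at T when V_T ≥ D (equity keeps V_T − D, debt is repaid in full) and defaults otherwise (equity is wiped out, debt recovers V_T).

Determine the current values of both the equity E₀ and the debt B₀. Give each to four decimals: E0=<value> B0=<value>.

E0=329.8320 B0=158.8849

d₁ = [ln(V₀/D) + (r + σ²/2)T] / (σ√T)
   = [ln(488.7169/177.3254) + (0.0478 + 0.5·0.1339²)·2.2972] / (0.1339·√2.2972)
   = [1.013797 + 0.130400] / 0.202946 = 5.637943
d₂ = d₁ − σ√T = 5.637943 − 0.202946 = 5.434997
N(d₁) = 1.000000,  N(d₂) = 1.000000,  e^(−rT) = 0.896008
E₀ = V₀·N(d₁) − D·e^(−rT)·N(d₂)
   = 488.7169·1.000000 − 177.3254·0.896008·1.000000 = 329.831959
B₀ = V₀ − E₀ = 488.7169 − 329.831959 = 158.884941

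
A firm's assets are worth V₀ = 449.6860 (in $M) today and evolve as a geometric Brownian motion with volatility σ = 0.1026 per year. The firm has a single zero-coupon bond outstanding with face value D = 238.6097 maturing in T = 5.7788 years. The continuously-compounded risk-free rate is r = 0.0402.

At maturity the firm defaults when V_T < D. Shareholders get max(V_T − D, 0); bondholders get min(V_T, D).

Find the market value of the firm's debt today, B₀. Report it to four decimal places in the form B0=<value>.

B0=189.1424

d₁ = [ln(V₀/D) + (r + σ²/2)T] / (σ√T)
   = [ln(449.6860/238.6097) + (0.0402 + 0.5·0.1026²)·5.7788] / (0.1026·√5.7788)
   = [0.633720 + 0.262724] / 0.246642 = 3.634604
d₂ = d₁ − σ√T = 3.634604 − 0.246642 = 3.387962
N(d₁) = 0.999861,  N(d₂) = 0.999648,  e^(−rT) = 0.792702
E₀ = V₀·N(d₁) − D·e^(−rT)·N(d₂)
   = 449.6860·0.999861 − 238.6097·0.792702·0.999648 = 260.543579
B₀ = V₀ − E₀ = 449.6860 − 260.543579 = 189.142421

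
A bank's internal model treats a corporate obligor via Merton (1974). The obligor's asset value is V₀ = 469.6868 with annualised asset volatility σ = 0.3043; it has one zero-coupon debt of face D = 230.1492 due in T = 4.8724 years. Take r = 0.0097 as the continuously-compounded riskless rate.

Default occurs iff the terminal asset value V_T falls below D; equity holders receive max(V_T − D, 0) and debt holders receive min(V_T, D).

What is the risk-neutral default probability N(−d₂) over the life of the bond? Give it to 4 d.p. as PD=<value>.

PD=0.2129

d₁ = [ln(V₀/D) + (r + σ²/2)T] / (σ√T)
   = [ln(469.6868/230.1492) + (0.0097 + 0.5·0.3043²)·4.8724] / (0.3043·√4.8724)
   = [0.713338 + 0.272851] / 0.671697 = 1.468205
d₂ = d₁ − σ√T = 1.468205 − 0.671697 = 0.796508
risk-neutral PD = N(−d₂) = N(-0.796508) = 0.212868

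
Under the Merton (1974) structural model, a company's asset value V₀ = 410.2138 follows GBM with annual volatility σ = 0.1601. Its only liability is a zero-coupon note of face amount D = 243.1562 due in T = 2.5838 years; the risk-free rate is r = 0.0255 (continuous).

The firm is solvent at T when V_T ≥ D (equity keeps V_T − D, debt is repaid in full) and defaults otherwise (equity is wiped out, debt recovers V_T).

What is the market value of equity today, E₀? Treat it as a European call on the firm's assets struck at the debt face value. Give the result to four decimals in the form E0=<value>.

d₁ = [ln(V₀/D) + (r + σ²/2)T] / (σ√T)
   = [ln(410.2138/243.1562) + (0.0255 + 0.5·0.1601²)·2.5838] / (0.1601·√2.5838)
   = [0.522974 + 0.099001] / 0.257348 = 2.416865
d₂ = d₁ − σ√T = 2.416865 − 0.257348 = 2.159517
N(d₁) = 0.992173,  N(d₂) = 0.984595,  e^(−rT) = 0.936237
E₀ = V₀·N(d₁) − D·e^(−rT)·N(d₂)
   = 410.2138·0.992173 − 243.1562·0.936237·0.984595 = 182.858103

E0=182.8581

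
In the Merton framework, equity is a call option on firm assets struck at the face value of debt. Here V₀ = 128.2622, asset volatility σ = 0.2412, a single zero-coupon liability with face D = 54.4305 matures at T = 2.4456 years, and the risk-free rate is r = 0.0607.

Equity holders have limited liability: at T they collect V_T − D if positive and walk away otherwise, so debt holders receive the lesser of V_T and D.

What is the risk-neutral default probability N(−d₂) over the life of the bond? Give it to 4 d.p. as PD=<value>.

PD=0.0066

d₁ = [ln(V₀/D) + (r + σ²/2)T] / (σ√T)
   = [ln(128.2622/54.4305) + (0.0607 + 0.5·0.2412²)·2.4456] / (0.2412·√2.4456)
   = [0.857152 + 0.219587] / 0.377199 = 2.854569
d₂ = d₁ − σ√T = 2.854569 − 0.377199 = 2.477370
risk-neutral PD = N(−d₂) = N(-2.477370) = 0.006618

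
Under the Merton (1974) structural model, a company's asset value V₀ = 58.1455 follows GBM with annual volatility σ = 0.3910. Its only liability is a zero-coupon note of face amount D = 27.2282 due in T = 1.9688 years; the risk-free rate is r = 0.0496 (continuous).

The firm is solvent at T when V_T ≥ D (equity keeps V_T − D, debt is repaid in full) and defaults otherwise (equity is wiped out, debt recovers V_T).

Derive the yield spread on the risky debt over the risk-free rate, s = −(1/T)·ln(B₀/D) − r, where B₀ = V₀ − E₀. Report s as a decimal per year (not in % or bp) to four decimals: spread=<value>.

spread=0.0107

d₁ = [ln(V₀/D) + (r + σ²/2)T] / (σ√T)
   = [ln(58.1455/27.2282) + (0.0496 + 0.5·0.3910²)·1.9688] / (0.3910·√1.9688)
   = [0.758695 + 0.248149] / 0.548627 = 1.835205
d₂ = d₁ − σ√T = 1.835205 − 0.548627 = 1.286577
N(d₁) = 0.966762,  N(d₂) = 0.900879,  e^(−rT) = 0.906964
E₀ = V₀·N(d₁) − D·e^(−rT)·N(d₂)
   = 58.1455·0.966762 − 27.2282·0.906964·0.900879 = 33.965669
B₀ = V₀ − E₀ = 58.1455 − 33.965669 = 24.179831
spread = −(1/T)·ln(B₀/D) − r = −(1/1.9688)·ln(24.179831/27.2282) − 0.0496 = 0.01070798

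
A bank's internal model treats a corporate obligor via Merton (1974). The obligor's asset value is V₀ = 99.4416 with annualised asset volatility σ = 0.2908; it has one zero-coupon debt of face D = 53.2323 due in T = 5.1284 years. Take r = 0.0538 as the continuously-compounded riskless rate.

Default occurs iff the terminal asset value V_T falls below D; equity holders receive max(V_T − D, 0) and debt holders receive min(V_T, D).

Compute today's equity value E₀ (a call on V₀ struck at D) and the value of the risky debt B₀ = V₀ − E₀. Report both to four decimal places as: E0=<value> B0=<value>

d₁ = [ln(V₀/D) + (r + σ²/2)T] / (σ√T)
   = [ln(99.4416/53.2323) + (0.0538 + 0.5·0.2908²)·5.1284] / (0.2908·√5.1284)
   = [0.624905 + 0.492749] / 0.658545 = 1.697157
d₂ = d₁ − σ√T = 1.697157 − 0.658545 = 1.038612
N(d₁) = 0.955166,  N(d₂) = 0.850507,  e^(−rT) = 0.758883
E₀ = V₀·N(d₁) − D·e^(−rT)·N(d₂)
   = 99.4416·0.955166 − 53.2323·0.758883·0.850507 = 60.625272
B₀ = V₀ − E₀ = 99.4416 − 60.625272 = 38.816328

E0=60.6253 B0=38.8163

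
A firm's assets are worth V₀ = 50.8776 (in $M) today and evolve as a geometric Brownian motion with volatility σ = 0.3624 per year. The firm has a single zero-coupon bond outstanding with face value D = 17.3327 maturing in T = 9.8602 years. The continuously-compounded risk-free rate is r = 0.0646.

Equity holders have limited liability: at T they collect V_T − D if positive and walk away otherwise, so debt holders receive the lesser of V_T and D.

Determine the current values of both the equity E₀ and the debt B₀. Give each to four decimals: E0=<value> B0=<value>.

d₁ = [ln(V₀/D) + (r + σ²/2)T] / (σ√T)
   = [ln(50.8776/17.3327) + (0.0646 + 0.5·0.3624²)·9.8602] / (0.3624·√9.8602)
   = [1.076828 + 1.284457] / 1.137971 = 2.074997
d₂ = d₁ − σ√T = 2.074997 − 1.137971 = 0.937026
N(d₁) = 0.981007,  N(d₂) = 0.825627,  e^(−rT) = 0.528893
E₀ = V₀·N(d₁) − D·e^(−rT)·N(d₂)
   = 50.8776·0.981007 − 17.3327·0.528893·0.825627 = 42.342613
B₀ = V₀ − E₀ = 50.8776 − 42.342613 = 8.534987

E0=42.3426 B0=8.5350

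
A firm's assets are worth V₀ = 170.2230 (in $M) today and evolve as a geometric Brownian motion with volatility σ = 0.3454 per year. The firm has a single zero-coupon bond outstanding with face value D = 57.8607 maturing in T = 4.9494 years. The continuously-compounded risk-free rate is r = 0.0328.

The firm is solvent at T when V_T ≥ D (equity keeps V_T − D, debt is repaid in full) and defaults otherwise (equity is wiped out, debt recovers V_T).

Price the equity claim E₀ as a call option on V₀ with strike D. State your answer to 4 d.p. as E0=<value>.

d₁ = [ln(V₀/D) + (r + σ²/2)T] / (σ√T)
   = [ln(170.2230/57.8607) + (0.0328 + 0.5·0.3454²)·4.9494] / (0.3454·√4.9494)
   = [1.079071 + 0.457575] / 0.768420 = 1.999748
d₂ = d₁ − σ√T = 1.999748 − 0.768420 = 1.231328
N(d₁) = 0.977236,  N(d₂) = 0.890900,  e^(−rT) = 0.850152
E₀ = V₀·N(d₁) − D·e^(−rT)·N(d₂)
   = 170.2230·0.977236 − 57.8607·0.850152·0.890900 = 122.524383

E0=122.5244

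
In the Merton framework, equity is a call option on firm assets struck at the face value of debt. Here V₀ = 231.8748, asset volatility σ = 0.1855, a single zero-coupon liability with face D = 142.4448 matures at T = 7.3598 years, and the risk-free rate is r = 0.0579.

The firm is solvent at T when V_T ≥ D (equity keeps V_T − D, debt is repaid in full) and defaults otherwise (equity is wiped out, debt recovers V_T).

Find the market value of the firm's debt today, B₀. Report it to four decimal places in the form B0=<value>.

d₁ = [ln(V₀/D) + (r + σ²/2)T] / (σ√T)
   = [ln(231.8748/142.4448) + (0.0579 + 0.5·0.1855²)·7.3598] / (0.1855·√7.3598)
   = [0.487243 + 0.552759] / 0.503242 = 2.066603
d₂ = d₁ − σ√T = 2.066603 − 0.503242 = 1.563361
N(d₁) = 0.980614,  N(d₂) = 0.941016,  e^(−rT) = 0.653030
E₀ = V₀·N(d₁) − D·e^(−rT)·N(d₂)
   = 231.8748·0.980614 − 142.4448·0.653030·0.941016 = 139.845736
B₀ = V₀ − E₀ = 231.8748 − 139.845736 = 92.029064

B0=92.0291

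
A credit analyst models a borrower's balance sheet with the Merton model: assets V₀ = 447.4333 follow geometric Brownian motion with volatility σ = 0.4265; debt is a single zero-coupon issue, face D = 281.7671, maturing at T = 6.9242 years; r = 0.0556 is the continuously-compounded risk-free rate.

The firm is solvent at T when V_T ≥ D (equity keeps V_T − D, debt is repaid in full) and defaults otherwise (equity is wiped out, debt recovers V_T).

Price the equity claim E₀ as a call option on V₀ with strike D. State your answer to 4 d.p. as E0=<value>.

E0=294.7450

d₁ = [ln(V₀/D) + (r + σ²/2)T] / (σ√T)
   = [ln(447.4333/281.7671) + (0.0556 + 0.5·0.4265²)·6.9242] / (0.4265·√6.9242)
   = [0.462447 + 1.014749] / 1.122287 = 1.316238
d₂ = d₁ − σ√T = 1.316238 − 1.122287 = 0.193951
N(d₁) = 0.905953,  N(d₂) = 0.576893,  e^(−rT) = 0.680460
E₀ = V₀·N(d₁) − D·e^(−rT)·N(d₂)
   = 447.4333·0.905953 − 281.7671·0.680460·0.576893 = 294.745017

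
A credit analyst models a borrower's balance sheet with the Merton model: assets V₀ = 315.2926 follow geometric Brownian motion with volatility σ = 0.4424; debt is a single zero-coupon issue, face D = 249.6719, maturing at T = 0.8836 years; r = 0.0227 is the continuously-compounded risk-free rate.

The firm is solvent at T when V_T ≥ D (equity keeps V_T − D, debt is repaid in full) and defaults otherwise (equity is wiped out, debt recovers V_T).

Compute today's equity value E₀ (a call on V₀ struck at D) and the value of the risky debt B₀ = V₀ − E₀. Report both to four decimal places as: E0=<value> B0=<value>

d₁ = [ln(V₀/D) + (r + σ²/2)T] / (σ√T)
   = [ln(315.2926/249.6719) + (0.0227 + 0.5·0.4424²)·0.8836] / (0.4424·√0.8836)
   = [0.233353 + 0.106526] / 0.415856 = 0.817300
d₂ = d₁ − σ√T = 0.817300 − 0.415856 = 0.401444
N(d₁) = 0.793122,  N(d₂) = 0.655954,  e^(−rT) = 0.980142
E₀ = V₀·N(d₁) − D·e^(−rT)·N(d₂)
   = 315.2926·0.793122 − 249.6719·0.980142·0.655954 = 89.544405
B₀ = V₀ − E₀ = 315.2926 − 89.544405 = 225.748195

E0=89.5444 B0=225.7482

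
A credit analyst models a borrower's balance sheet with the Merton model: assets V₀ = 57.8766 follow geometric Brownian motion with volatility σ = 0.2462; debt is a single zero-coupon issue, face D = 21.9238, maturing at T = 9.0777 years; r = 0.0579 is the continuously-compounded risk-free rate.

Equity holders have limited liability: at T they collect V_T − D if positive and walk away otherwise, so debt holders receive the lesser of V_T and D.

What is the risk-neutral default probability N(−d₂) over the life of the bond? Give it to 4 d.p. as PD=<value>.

PD=0.0498

d₁ = [ln(V₀/D) + (r + σ²/2)T] / (σ√T)
   = [ln(57.8766/21.9238) + (0.0579 + 0.5·0.2462²)·9.0777] / (0.2462·√9.0777)
   = [0.970740 + 0.800719] / 0.741781 = 2.388115
d₂ = d₁ − σ√T = 2.388115 − 0.741781 = 1.646333
risk-neutral PD = N(−d₂) = N(-1.646333) = 0.049848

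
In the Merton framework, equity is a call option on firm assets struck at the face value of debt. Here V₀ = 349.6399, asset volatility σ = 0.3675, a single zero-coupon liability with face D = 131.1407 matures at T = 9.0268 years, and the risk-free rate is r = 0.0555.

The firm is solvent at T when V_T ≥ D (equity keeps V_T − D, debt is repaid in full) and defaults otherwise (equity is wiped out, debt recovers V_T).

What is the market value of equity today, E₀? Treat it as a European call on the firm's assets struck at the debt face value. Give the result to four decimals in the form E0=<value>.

d₁ = [ln(V₀/D) + (r + σ²/2)T] / (σ√T)
   = [ln(349.6399/131.1407) + (0.0555 + 0.5·0.3675²)·9.0268] / (0.3675·√9.0268)
   = [0.980633 + 1.110550] / 1.104140 = 1.893947
d₂ = d₁ − σ√T = 1.893947 − 1.104140 = 0.789807
N(d₁) = 0.970884,  N(d₂) = 0.785180,  e^(−rT) = 0.605932
E₀ = V₀·N(d₁) − D·e^(−rT)·N(d₂)
   = 349.6399·0.970884 − 131.1407·0.605932·0.785180 = 277.067551

E0=277.0676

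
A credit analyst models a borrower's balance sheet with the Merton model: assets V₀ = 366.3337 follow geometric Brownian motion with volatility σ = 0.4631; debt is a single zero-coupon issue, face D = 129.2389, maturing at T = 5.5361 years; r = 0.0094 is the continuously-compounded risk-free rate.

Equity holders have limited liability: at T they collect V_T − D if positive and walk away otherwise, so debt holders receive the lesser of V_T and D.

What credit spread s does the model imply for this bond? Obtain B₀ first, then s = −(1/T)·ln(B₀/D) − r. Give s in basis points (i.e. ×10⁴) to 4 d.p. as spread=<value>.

spread=276.1393

d₁ = [ln(V₀/D) + (r + σ²/2)T] / (σ√T)
   = [ln(366.3337/129.2389) + (0.0094 + 0.5·0.4631²)·5.5361] / (0.4631·√5.5361)
   = [1.041882 + 0.645680] / 1.089624 = 1.548756
d₂ = d₁ − σ√T = 1.548756 − 1.089624 = 0.459132
N(d₁) = 0.939280,  N(d₂) = 0.676930,  e^(−rT) = 0.949292
E₀ = V₀·N(d₁) − D·e^(−rT)·N(d₂)
   = 366.3337·0.939280 − 129.2389·0.949292·0.676930 = 261.040396
B₀ = V₀ − E₀ = 366.3337 − 261.040396 = 105.293304
spread = −(1/T)·ln(B₀/D) − r = −(1/5.5361)·ln(105.293304/129.2389) − 0.0094 = 0.02761393
in basis points: 0.02761393 × 10⁴ = 276.1393 bp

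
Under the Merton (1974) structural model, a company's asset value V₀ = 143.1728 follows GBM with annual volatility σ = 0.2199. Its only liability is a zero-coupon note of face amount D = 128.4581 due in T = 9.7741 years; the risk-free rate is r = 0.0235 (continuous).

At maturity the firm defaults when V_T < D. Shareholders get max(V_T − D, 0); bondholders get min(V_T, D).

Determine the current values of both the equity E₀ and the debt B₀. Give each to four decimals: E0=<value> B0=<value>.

E0=57.2376 B0=85.9352

d₁ = [ln(V₀/D) + (r + σ²/2)T] / (σ√T)
   = [ln(143.1728/128.4581) + (0.0235 + 0.5·0.2199²)·9.7741] / (0.2199·√9.7741)
   = [0.108450 + 0.466010] / 0.687486 = 0.835594
d₂ = d₁ − σ√T = 0.835594 − 0.687486 = 0.148109
N(d₁) = 0.798308,  N(d₂) = 0.558872,  e^(−rT) = 0.794779
E₀ = V₀·N(d₁) − D·e^(−rT)·N(d₂)
   = 143.1728·0.798308 − 128.4581·0.794779·0.558872 = 57.237627
B₀ = V₀ − E₀ = 143.1728 − 57.237627 = 85.935173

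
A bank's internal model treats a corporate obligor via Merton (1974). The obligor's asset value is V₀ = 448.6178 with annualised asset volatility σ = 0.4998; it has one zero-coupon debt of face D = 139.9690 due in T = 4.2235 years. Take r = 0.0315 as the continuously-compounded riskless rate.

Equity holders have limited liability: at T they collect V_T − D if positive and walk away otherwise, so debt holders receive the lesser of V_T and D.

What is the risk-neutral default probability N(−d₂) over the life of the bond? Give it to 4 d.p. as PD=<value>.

d₁ = [ln(V₀/D) + (r + σ²/2)T] / (σ√T)
   = [ln(448.6178/139.9690) + (0.0315 + 0.5·0.4998²)·4.2235] / (0.4998·√4.2235)
   = [1.164750 + 0.660555] / 1.027147 = 1.777064
d₂ = d₁ − σ√T = 1.777064 − 1.027147 = 0.749918
risk-neutral PD = N(−d₂) = N(-0.749918) = 0.226652

PD=0.2267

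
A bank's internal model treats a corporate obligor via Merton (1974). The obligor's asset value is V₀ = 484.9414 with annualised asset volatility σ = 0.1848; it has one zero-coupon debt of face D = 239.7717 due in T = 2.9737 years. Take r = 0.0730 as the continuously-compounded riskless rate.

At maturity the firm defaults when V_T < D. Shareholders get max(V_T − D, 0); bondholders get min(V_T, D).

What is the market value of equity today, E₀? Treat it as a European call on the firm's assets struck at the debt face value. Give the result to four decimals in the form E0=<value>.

d₁ = [ln(V₀/D) + (r + σ²/2)T] / (σ√T)
   = [ln(484.9414/239.7717) + (0.0730 + 0.5·0.1848²)·2.9737] / (0.1848·√2.9737)
   = [0.704341 + 0.267858] / 0.318677 = 3.050734
d₂ = d₁ − σ√T = 3.050734 − 0.318677 = 2.732057
N(d₁) = 0.998859,  N(d₂) = 0.996853,  e^(−rT) = 0.804865
E₀ = V₀·N(d₁) − D·e^(−rT)·N(d₂)
   = 484.9414·0.998859 − 239.7717·0.804865·0.996853 = 292.011236

E0=292.0112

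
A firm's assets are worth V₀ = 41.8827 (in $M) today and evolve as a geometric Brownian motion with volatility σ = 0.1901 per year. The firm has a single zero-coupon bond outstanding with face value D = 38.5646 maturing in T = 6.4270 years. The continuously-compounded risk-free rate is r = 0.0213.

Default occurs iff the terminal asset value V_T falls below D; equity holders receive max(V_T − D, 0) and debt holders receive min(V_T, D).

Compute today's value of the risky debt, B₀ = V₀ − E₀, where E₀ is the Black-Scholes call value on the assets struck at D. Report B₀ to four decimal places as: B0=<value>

d₁ = [ln(V₀/D) + (r + σ²/2)T] / (σ√T)
   = [ln(41.8827/38.5646) + (0.0213 + 0.5·0.1901²)·6.4270] / (0.1901·√6.4270)
   = [0.082538 + 0.253025] / 0.481933 = 0.696286
d₂ = d₁ − σ√T = 0.696286 − 0.481933 = 0.214353
N(d₁) = 0.756875,  N(d₂) = 0.584864,  e^(−rT) = 0.872062
E₀ = V₀·N(d₁) − D·e^(−rT)·N(d₂)
   = 41.8827·0.756875 − 38.5646·0.872062·0.584864 = 12.030573
B₀ = V₀ − E₀ = 41.8827 − 12.030573 = 29.852127

B0=29.8521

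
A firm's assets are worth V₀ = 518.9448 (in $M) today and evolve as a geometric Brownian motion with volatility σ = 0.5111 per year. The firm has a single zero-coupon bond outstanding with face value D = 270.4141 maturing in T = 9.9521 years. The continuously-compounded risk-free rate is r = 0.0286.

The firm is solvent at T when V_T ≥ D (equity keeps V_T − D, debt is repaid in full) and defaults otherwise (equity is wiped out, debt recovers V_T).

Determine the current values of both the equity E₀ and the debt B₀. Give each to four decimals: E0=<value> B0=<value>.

d₁ = [ln(V₀/D) + (r + σ²/2)T] / (σ√T)
   = [ln(518.9448/270.4141) + (0.0286 + 0.5·0.5111²)·9.9521] / (0.5111·√9.9521)
   = [0.651843 + 1.584490] / 1.612365 = 1.386990
d₂ = d₁ − σ√T = 1.386990 − 1.612365 = -0.225375
N(d₁) = 0.917278,  N(d₂) = 0.410844,  e^(−rT) = 0.752293
E₀ = V₀·N(d₁) − D·e^(−rT)·N(d₂)
   = 518.9448·0.917278 − 270.4141·0.752293·0.410844 = 392.438248
B₀ = V₀ − E₀ = 518.9448 − 392.438248 = 126.506552

E0=392.4382 B0=126.5066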